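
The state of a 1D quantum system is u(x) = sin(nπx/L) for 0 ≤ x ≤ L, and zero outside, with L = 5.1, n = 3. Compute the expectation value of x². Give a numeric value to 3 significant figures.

⟨x²⟩ = ∫ x²·|u|² dx / ∫|u|² dx (integrals over the domain).
With sin²θ = (1 − cos2θ)/2 on 0 ≤ x ≤ L: ∫sin²(nπx/L) dx = L/2, ∫x·sin²(nπx/L) dx = L²/4, ∫x²·sin²(nπx/L) dx = L³·(1/6 − 1/(4n²π²)); higher powers xᵏ the same way, integrating xᵏ·cos(2nπx/L) by parts.
State is unnormalized: ∫|u|² dx = 2.5500, and ∫u*·x²·u dx = 21.735, so ⟨x²⟩ = 21.735 / 2.5500.
⟨x²⟩ = 8.5236.

8.52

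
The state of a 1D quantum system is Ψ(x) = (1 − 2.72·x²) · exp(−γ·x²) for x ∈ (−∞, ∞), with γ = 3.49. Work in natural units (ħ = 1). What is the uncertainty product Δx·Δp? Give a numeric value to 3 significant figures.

Δx = √(⟨x²⟩−⟨x⟩²), Δp = √(⟨p²⟩−⟨p⟩²).
Expand each integrand as polynomial × e^(−2γx²) and use ∫x^(2j)·e^(−2γx²) dx = (2j−1)!!/(4γ)^j · √(π/(2γ)), odd powers → 0; here √(π/(2γ)) = 0.67088. Differentiate with the product rule, d/dx e^(−γx²) = −2γx·e^(−γx²).
Normalization: ∫|Ψ|² dx = 0.48586.
⟨x⟩ = 0.0000, ⟨x²⟩ = 0.039605 ⇒ Δx = 0.19901.
⟨p⟩ = 0.0000, ⟨p²⟩ = 7.9776 ⇒ Δp = 2.8245.
Δx·Δp = 0.56210.

0.562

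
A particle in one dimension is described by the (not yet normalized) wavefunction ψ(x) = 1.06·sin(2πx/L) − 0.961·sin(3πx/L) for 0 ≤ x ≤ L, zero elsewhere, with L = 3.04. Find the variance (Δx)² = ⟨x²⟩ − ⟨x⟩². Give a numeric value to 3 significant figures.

Compute ⟨x⟩ and ⟨x²⟩ separately, then (Δx)² = ⟨x²⟩ − ⟨x⟩².
On 0 ≤ x ≤ L (j ≠ l): ∫sin²(jπx/L) dx = L/2, ∫sin(jπx/L)·sin(lπx/L) dx = 0; diagonal moments ∫x·sin²(jπx/L) dx = L²/4, ∫x²·sin²(jπx/L) dx = L³·(1/6 − 1/(4j²π²)); cross terms ∫x·sin(jπx/L)·sin(lπx/L) dx = 0 for j + l even and −4jlL²/(π²(j² − l²)²) for j + l odd, ∫x²·sin(jπx/L)·sin(lπx/L) dx = (−1)^(j+l)·4jlL³/(π²(j² − l²)²); higher powers the same way via product-to-sum and parts.
Normalization: ∫|ψ|² dx = 3.1116.
⟨x⟩ = 2.1086 and ⟨x²⟩ = 4.7820.
(Δx)² = 4.7820 − (2.1086)² = 0.33602.

0.336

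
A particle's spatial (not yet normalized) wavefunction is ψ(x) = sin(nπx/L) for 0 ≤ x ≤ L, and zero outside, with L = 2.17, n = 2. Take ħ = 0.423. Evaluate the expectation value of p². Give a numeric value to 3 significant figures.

1.50

p² ψ = −ħ² d²ψ/dx²; ⟨p²⟩ = −ħ² ∫ ψ*·ψ'' dx / ∫|ψ|² dx.
d/dx sin(nπx/L) = (nπ/L)·cos(nπx/L) and d²/dx² sin(nπx/L) = −(nπ/L)²·sin(nπx/L); on 0 ≤ x ≤ L, ∫sin²(nπx/L) dx = L/2 and ∫sin(nπx/L)·cos(nπx/L) dx = 0.
State is unnormalized: ∫|ψ|² dx = 1.0850, and ∫ψ*·(−ħ² ψ'') dx = 1.6276, so ⟨p²⟩ = 1.6276 / 1.0850.
⟨p²⟩ = 1.5001.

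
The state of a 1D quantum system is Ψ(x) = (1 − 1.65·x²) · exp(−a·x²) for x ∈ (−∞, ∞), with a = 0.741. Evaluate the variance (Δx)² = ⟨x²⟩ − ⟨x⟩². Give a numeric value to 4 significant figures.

0.9540

Compute ⟨x⟩ and ⟨x²⟩ separately, then (Δx)² = ⟨x²⟩ − ⟨x⟩².
Expand each integrand as polynomial × e^(−2ax²) and use ∫x^(2j)·e^(−2ax²) dx = (2j−1)!!/(4a)^j · √(π/(2a)), odd powers → 0; here √(π/(2a)) = 1.4560.
Normalization: ∫|Ψ|² dx = 1.1885.
⟨x⟩ = 0.0000 and ⟨x²⟩ = 0.95402.
(Δx)² = 0.95402 − (0.0000)² = 0.95402.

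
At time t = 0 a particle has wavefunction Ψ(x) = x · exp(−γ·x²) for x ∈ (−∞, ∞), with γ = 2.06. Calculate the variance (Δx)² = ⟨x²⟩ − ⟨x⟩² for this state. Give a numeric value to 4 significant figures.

Compute ⟨x⟩ and ⟨x²⟩ separately, then (Δx)² = ⟨x²⟩ − ⟨x⟩².
Expand each integrand as polynomial × e^(−2γx²) and use ∫x^(2j)·e^(−2γx²) dx = (2j−1)!!/(4γ)^j · √(π/(2γ)), odd powers → 0; here √(π/(2γ)) = 0.87323.
Normalization: ∫|Ψ|² dx = 0.10597.
⟨x⟩ = 0.0000 and ⟨x²⟩ = 0.36408.
(Δx)² = 0.36408 − (0.0000)² = 0.36408.

0.3641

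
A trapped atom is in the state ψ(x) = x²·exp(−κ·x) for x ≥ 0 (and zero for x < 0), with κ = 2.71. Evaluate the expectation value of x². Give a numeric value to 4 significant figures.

1.021

⟨x²⟩ = ∫ x²·|ψ|² dx / ∫|ψ|² dx (integrals over the domain).
Every integrand reduces to terms xʲ·e^(−2κx) on [0, ∞); use ∫₀^∞ xʲ·e^(−2κx) dx = j!/(2κ)^(j+1).
State is unnormalized: ∫|ψ|² dx = 0.0051312, and ∫ψ*·x²·ψ dx = 0.0052401, so ⟨x²⟩ = 0.0052401 / 0.0051312.
⟨x²⟩ = 1.0212.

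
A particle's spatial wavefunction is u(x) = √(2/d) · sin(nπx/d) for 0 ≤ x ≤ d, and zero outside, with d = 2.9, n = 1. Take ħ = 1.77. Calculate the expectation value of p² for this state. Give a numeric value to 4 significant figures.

3.677

p² u = −ħ² d²u/dx²; ⟨p²⟩ = −ħ² ∫ u*·u'' dx.
d/dx sin(nπx/d) = (nπ/d)·cos(nπx/d) and d²/dx² sin(nπx/d) = −(nπ/d)²·sin(nπx/d); on 0 ≤ x ≤ d, ∫sin²(nπx/d) dx = d/2 and ∫sin(nπx/d)·cos(nπx/d) dx = 0.
⟨p²⟩ = 3.6766.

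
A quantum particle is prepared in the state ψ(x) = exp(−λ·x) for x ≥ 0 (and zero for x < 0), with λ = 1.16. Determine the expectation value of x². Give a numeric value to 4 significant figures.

0.3716

⟨x²⟩ = ∫ x²·|ψ|² dx / ∫|ψ|² dx (integrals over the domain).
Every integrand reduces to terms xʲ·e^(−2λx) on [0, ∞); use ∫₀^∞ xʲ·e^(−2λx) dx = j!/(2λ)^(j+1).
State is unnormalized: ∫|ψ|² dx = 0.43103, and ∫ψ*·x²·ψ dx = 0.16016, so ⟨x²⟩ = 0.16016 / 0.43103.
⟨x²⟩ = 0.37158.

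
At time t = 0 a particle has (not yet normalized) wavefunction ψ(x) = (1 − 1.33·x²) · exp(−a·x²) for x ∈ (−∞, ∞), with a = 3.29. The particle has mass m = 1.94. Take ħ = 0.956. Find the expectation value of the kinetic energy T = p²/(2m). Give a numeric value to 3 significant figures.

T = −(ħ²/2m) d²/dx², so ⟨T⟩ = −(ħ²/2m) ∫ ψ*·ψ'' dx / ∫|ψ|² dx; with m = 1.94.
Expand each integrand as polynomial × e^(−2ax²) and use ∫x^(2j)·e^(−2ax²) dx = (2j−1)!!/(4a)^j · √(π/(2a)), odd powers → 0; here √(π/(2a)) = 0.69097. Differentiate with the product rule, d/dx e^(−ax²) = −2ax·e^(−ax²).
State is unnormalized: ∫|ψ|² dx = 0.57248, and ∫ψ*·(−ħ²/2m · ψ'') dx = 0.68200, so ⟨T⟩ = 0.68200 / 0.57248.
⟨T⟩ = 1.1913.

1.19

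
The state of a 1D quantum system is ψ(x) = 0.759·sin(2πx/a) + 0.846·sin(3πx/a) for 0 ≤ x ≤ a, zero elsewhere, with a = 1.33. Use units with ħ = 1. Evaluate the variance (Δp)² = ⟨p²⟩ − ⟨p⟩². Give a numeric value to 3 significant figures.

Compute ⟨p⟩ and ⟨p²⟩ separately; (Δp)² = ⟨p²⟩ − ⟨p⟩².
d²/dx² sin(jπx/a) = −(jπ/a)²·sin(jπx/a); on 0 ≤ x ≤ a, ∫sin²(jπx/a) dx = a/2 and ∫sin(jπx/a)·sin(lπx/a) dx = 0 for j ≠ l, so only diagonal terms survive in ∫|ψ|² and ∫ψ·ψ″; ∫ψ·ψ′ dx = [ψ²/2] between the walls = 0.
Normalization: ∫|ψ|² dx = 0.85905.
⟨p⟩ = 0.0000 and ⟨p²⟩ = 37.775.
(Δp)² = 37.775 − (0.0000)² = 37.775.

37.8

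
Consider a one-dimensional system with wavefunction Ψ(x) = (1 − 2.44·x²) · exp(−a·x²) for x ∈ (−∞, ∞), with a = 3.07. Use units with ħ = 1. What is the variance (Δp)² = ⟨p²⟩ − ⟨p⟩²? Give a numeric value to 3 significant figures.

Compute ⟨p⟩ and ⟨p²⟩ separately; (Δp)² = ⟨p²⟩ − ⟨p⟩².
Expand each integrand as polynomial × e^(−2ax²) and use ∫x^(2j)·e^(−2ax²) dx = (2j−1)!!/(4a)^j · √(π/(2a)), odd powers → 0; here √(π/(2a)) = 0.71530. Differentiate with the product rule, d/dx e^(−ax²) = −2ax·e^(−ax²).
Normalization: ∫|Ψ|² dx = 0.51577.
⟨p⟩ = 0.0000 and ⟨p²⟩ = 7.1264.
(Δp)² = 7.1264 − (0.0000)² = 7.1264.

7.13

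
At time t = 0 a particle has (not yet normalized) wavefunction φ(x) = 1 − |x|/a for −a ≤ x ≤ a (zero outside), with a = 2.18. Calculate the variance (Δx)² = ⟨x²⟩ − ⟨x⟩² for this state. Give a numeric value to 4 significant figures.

Compute ⟨x⟩ and ⟨x²⟩ separately, then (Δx)² = ⟨x²⟩ − ⟨x⟩².
φ is even, so ∫ over [−a, a] = 2∫₀ᵃ with φ = 1 − x/a there: ∫₀ᵃ (1 − x/a)² dx = a/3, ∫₀ᵃ x²(1 − x/a)² dx = a³/30, ∫₀ᵃ x⁴(1 − x/a)² dx = a⁵/105.
Normalization: ∫|φ|² dx = 1.4533.
⟨x⟩ = 0.0000 and ⟨x²⟩ = 0.47524.
(Δx)² = 0.47524 − (0.0000)² = 0.47524.

0.4752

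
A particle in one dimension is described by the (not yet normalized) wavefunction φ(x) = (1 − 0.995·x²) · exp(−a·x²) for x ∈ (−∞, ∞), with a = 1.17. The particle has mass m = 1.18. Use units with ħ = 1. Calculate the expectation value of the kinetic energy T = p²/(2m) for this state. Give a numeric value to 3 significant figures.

T = −(ħ²/2m) d²/dx², so ⟨T⟩ = −(ħ²/2m) ∫ φ*·φ'' dx / ∫|φ|² dx; with m = 1.18.
Expand each integrand as polynomial × e^(−2ax²) and use ∫x^(2j)·e^(−2ax²) dx = (2j−1)!!/(4a)^j · √(π/(2a)), odd powers → 0; here √(π/(2a)) = 1.1587. Differentiate with the product rule, d/dx e^(−ax²) = −2ax·e^(−ax²).
State is unnormalized: ∫|φ|² dx = 0.82312, and ∫φ*·(−ħ²/2m · φ'') dx = 1.0005, so ⟨T⟩ = 1.0005 / 0.82312.
⟨T⟩ = 1.2154.

1.22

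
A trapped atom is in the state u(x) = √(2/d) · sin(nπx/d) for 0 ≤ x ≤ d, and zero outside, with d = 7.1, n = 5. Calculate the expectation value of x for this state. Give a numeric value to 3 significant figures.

⟨x⟩ = ∫ x·|u|² dx (integrals over the domain).
With sin²θ = (1 − cos2θ)/2 on 0 ≤ x ≤ d: ∫sin²(nπx/d) dx = d/2, ∫x·sin²(nπx/d) dx = d²/4, ∫x²·sin²(nπx/d) dx = d³·(1/6 − 1/(4n²π²)); higher powers xᵏ the same way, integrating xᵏ·cos(2nπx/d) by parts.
⟨x⟩ = 3.5500.

3.55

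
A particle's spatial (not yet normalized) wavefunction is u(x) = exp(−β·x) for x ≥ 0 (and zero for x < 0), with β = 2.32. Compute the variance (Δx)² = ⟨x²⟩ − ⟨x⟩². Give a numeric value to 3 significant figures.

Compute ⟨x⟩ and ⟨x²⟩ separately, then (Δx)² = ⟨x²⟩ − ⟨x⟩².
Every integrand reduces to terms xʲ·e^(−2βx) on [0, ∞); use ∫₀^∞ xʲ·e^(−2βx) dx = j!/(2β)^(j+1).
Normalization: ∫|u|² dx = 0.21552.
⟨x⟩ = 0.21552 and ⟨x²⟩ = 0.092895.
(Δx)² = 0.092895 − (0.21552)² = 0.046448.

0.0464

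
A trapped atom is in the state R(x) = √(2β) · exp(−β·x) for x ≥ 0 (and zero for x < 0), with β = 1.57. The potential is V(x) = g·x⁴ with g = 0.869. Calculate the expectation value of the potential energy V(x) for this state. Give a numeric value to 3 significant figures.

0.215

⟨V⟩ = ∫ V(x)·|R|² dx.
Every integrand reduces to terms xʲ·e^(−2βx) on [0, ∞); use ∫₀^∞ xʲ·e^(−2βx) dx = j!/(2β)^(j+1).
⟨V⟩ = 0.21454.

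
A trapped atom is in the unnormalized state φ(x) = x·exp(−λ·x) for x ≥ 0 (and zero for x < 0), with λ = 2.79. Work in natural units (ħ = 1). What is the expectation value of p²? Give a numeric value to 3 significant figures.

p² φ = −ħ² d²φ/dx²; ⟨p²⟩ = −ħ² ∫ φ*·φ'' dx / ∫|φ|² dx.
Differentiate x·exp(−λ·x) with the product rule; every integrand then reduces to terms xʲ·e^(−2λx) on [0, ∞), with ∫₀^∞ xʲ·e^(−2λx) dx = j!/(2λ)^(j+1).
State is unnormalized: ∫|φ|² dx = 0.011511, and ∫φ*·(−ħ² φ'') dx = 0.089606, so ⟨p²⟩ = 0.089606 / 0.011511.
⟨p²⟩ = 7.7841.

7.78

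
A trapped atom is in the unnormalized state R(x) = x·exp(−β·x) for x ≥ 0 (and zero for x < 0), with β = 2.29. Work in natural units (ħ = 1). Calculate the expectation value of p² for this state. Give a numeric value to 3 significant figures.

5.24

p² R = −ħ² d²R/dx²; ⟨p²⟩ = −ħ² ∫ R*·R'' dx / ∫|R|² dx.
Differentiate x·exp(−β·x) with the product rule; every integrand then reduces to terms xʲ·e^(−2βx) on [0, ∞), with ∫₀^∞ xʲ·e^(−2βx) dx = j!/(2β)^(j+1).
State is unnormalized: ∫|R|² dx = 0.020818, and ∫R*·(−ħ² R'') dx = 0.10917, so ⟨p²⟩ = 0.10917 / 0.020818.
⟨p²⟩ = 5.2441.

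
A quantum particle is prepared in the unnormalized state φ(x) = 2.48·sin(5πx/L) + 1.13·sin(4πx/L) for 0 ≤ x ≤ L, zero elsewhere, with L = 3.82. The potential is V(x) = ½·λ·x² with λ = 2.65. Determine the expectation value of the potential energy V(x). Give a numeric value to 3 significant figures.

3.48

⟨V⟩ = ∫ V(x)·|φ|² dx / ∫|φ|² dx.
On 0 ≤ x ≤ L (j ≠ l): ∫sin²(jπx/L) dx = L/2, ∫sin(jπx/L)·sin(lπx/L) dx = 0; diagonal moments ∫x·sin²(jπx/L) dx = L²/4, ∫x²·sin²(jπx/L) dx = L³·(1/6 − 1/(4j²π²)); cross terms ∫x·sin(jπx/L)·sin(lπx/L) dx = 0 for j + l even and −4jlL²/(π²(j² − l²)²) for j + l odd, ∫x²·sin(jπx/L)·sin(lπx/L) dx = (−1)^(j+l)·4jlL³/(π²(j² − l²)²); higher powers the same way via product-to-sum and parts.
State is unnormalized: ∫|φ|² dx = 14.186, and ∫φ*·V(x)·φ dx = 49.394, so ⟨V⟩ = 49.394 / 14.186.
⟨V⟩ = 3.4818.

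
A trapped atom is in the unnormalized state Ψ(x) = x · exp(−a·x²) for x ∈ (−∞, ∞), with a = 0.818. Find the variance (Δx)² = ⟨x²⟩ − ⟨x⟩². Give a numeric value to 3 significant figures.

0.917

Compute ⟨x⟩ and ⟨x²⟩ separately, then (Δx)² = ⟨x²⟩ − ⟨x⟩².
Expand each integrand as polynomial × e^(−2ax²) and use ∫x^(2j)·e^(−2ax²) dx = (2j−1)!!/(4a)^j · √(π/(2a)), odd powers → 0; here √(π/(2a)) = 1.3857.
Normalization: ∫|Ψ|² dx = 0.42352.
⟨x⟩ = 0.0000 and ⟨x²⟩ = 0.91687.
(Δx)² = 0.91687 − (0.0000)² = 0.91687.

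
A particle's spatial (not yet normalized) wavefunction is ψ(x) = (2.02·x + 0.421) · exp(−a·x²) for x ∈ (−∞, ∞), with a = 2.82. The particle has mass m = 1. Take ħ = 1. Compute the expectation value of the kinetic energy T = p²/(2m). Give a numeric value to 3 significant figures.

T = −(ħ²/2m) d²/dx², so ⟨T⟩ = −(ħ²/2m) ∫ ψ*·ψ'' dx / ∫|ψ|² dx; with m = 1.
Expand each integrand as polynomial × e^(−2ax²) and use ∫x^(2j)·e^(−2ax²) dx = (2j−1)!!/(4a)^j · √(π/(2a)), odd powers → 0; here √(π/(2a)) = 0.74634. Differentiate with the product rule, d/dx e^(−ax²) = −2ax·e^(−ax²).
State is unnormalized: ∫|ψ|² dx = 0.40226, and ∫ψ*·(−ħ²/2m · ψ'') dx = 1.3285, so ⟨T⟩ = 1.3285 / 0.40226.
⟨T⟩ = 3.3027.

3.30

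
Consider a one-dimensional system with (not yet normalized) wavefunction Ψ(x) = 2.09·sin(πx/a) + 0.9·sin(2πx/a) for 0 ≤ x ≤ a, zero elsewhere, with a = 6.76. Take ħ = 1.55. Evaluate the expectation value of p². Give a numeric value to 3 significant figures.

p² Ψ = −ħ² d²Ψ/dx²; ⟨p²⟩ = −ħ² ∫ Ψ*·Ψ'' dx / ∫|Ψ|² dx.
d²/dx² sin(jπx/a) = −(jπ/a)²·sin(jπx/a); on 0 ≤ x ≤ a, ∫sin²(jπx/a) dx = a/2 and ∫sin(jπx/a)·sin(lπx/a) dx = 0 for j ≠ l, so only diagonal terms survive in ∫|Ψ|² and ∫Ψ·Ψ″; ∫Ψ·Ψ′ dx = [Ψ²/2] between the walls = 0.
State is unnormalized: ∫|Ψ|² dx = 17.502, and ∫Ψ*·(−ħ² Ψ'') dx = 13.343, so ⟨p²⟩ = 13.343 / 17.502.
⟨p²⟩ = 0.76239.

0.762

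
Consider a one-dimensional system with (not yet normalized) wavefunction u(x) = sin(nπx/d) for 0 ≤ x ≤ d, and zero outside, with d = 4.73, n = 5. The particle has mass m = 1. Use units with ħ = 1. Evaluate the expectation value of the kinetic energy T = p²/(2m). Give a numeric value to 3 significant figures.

5.51

T = −(ħ²/2m) d²/dx², so ⟨T⟩ = −(ħ²/2m) ∫ u*·u'' dx / ∫|u|² dx; with m = 1.
d/dx sin(nπx/d) = (nπ/d)·cos(nπx/d) and d²/dx² sin(nπx/d) = −(nπ/d)²·sin(nπx/d); on 0 ≤ x ≤ d, ∫sin²(nπx/d) dx = d/2 and ∫sin(nπx/d)·cos(nπx/d) dx = 0.
State is unnormalized: ∫|u|² dx = 2.3650, and ∫u*·(−ħ²/2m · u'') dx = 13.041, so ⟨T⟩ = 13.041 / 2.3650.
⟨T⟩ = 5.5143.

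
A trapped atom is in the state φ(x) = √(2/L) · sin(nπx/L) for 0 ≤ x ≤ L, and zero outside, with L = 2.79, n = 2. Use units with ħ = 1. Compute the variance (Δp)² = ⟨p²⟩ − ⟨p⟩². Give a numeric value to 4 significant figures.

5.072

Compute ⟨p⟩ and ⟨p²⟩ separately; (Δp)² = ⟨p²⟩ − ⟨p⟩².
d/dx sin(nπx/L) = (nπ/L)·cos(nπx/L) and d²/dx² sin(nπx/L) = −(nπ/L)²·sin(nπx/L); on 0 ≤ x ≤ L, ∫sin²(nπx/L) dx = L/2 and ∫sin(nπx/L)·cos(nπx/L) dx = 0.
⟨p⟩ = 0.0000 and ⟨p²⟩ = 5.0717.
(Δp)² = 5.0717 − (0.0000)² = 5.0717.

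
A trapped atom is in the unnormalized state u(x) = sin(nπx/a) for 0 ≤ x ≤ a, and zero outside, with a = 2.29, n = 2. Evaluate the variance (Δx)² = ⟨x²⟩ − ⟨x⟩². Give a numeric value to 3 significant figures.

Compute ⟨x⟩ and ⟨x²⟩ separately, then (Δx)² = ⟨x²⟩ − ⟨x⟩².
With sin²θ = (1 − cos2θ)/2 on 0 ≤ x ≤ a: ∫sin²(nπx/a) dx = a/2, ∫x·sin²(nπx/a) dx = a²/4, ∫x²·sin²(nπx/a) dx = a³·(1/6 − 1/(4n²π²)); higher powers xᵏ the same way, integrating xᵏ·cos(2nπx/a) by parts.
Normalization: ∫|u|² dx = 1.1450.
⟨x⟩ = 1.1450 and ⟨x²⟩ = 1.6816.
(Δx)² = 1.6816 − (1.1450)² = 0.37059.

0.371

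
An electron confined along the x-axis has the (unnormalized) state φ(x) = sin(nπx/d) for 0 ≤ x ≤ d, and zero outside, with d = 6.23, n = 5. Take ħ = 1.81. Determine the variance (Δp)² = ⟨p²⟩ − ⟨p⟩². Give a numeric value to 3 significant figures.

Compute ⟨p⟩ and ⟨p²⟩ separately; (Δp)² = ⟨p²⟩ − ⟨p⟩².
d/dx sin(nπx/d) = (nπ/d)·cos(nπx/d) and d²/dx² sin(nπx/d) = −(nπ/d)²·sin(nπx/d); on 0 ≤ x ≤ d, ∫sin²(nπx/d) dx = d/2 and ∫sin(nπx/d)·cos(nπx/d) dx = 0.
Normalization: ∫|φ|² dx = 3.1150.
⟨p⟩ = 0.0000 and ⟨p²⟩ = 20.827.
(Δp)² = 20.827 − (0.0000)² = 20.827.

20.8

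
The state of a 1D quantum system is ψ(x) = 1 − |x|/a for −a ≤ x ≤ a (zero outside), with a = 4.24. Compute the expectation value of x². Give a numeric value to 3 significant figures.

⟨x²⟩ = ∫ x²·|ψ|² dx / ∫|ψ|² dx (integrals over the domain).
ψ is even, so ∫ over [−a, a] = 2∫₀ᵃ with ψ = 1 − x/a there: ∫₀ᵃ (1 − x/a)² dx = a/3, ∫₀ᵃ x²(1 − x/a)² dx = a³/30, ∫₀ᵃ x⁴(1 − x/a)² dx = a⁵/105.
State is unnormalized: ∫|ψ|² dx = 2.8267, and ∫ψ*·x²·ψ dx = 5.0817, so ⟨x²⟩ = 5.0817 / 2.8267.
⟨x²⟩ = 1.7978.

1.80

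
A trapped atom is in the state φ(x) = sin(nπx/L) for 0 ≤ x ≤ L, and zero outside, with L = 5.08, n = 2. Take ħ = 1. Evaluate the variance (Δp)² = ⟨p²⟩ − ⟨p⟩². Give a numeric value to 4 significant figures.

Compute ⟨p⟩ and ⟨p²⟩ separately; (Δp)² = ⟨p²⟩ − ⟨p⟩².
d/dx sin(nπx/L) = (nπ/L)·cos(nπx/L) and d²/dx² sin(nπx/L) = −(nπ/L)²·sin(nπx/L); on 0 ≤ x ≤ L, ∫sin²(nπx/L) dx = L/2 and ∫sin(nπx/L)·cos(nπx/L) dx = 0.
Normalization: ∫|φ|² dx = 2.5400.
⟨p⟩ = 0.0000 and ⟨p²⟩ = 1.5298.
(Δp)² = 1.5298 − (0.0000)² = 1.5298.

1.530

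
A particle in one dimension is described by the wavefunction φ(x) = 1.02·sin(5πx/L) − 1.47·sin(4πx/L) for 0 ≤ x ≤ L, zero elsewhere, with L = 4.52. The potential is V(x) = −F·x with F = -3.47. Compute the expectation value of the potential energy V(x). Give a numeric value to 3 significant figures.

10.8

⟨V⟩ = ∫ V(x)·|φ|² dx / ∫|φ|² dx.
On 0 ≤ x ≤ L (j ≠ l): ∫sin²(jπx/L) dx = L/2, ∫sin(jπx/L)·sin(lπx/L) dx = 0; diagonal moments ∫x·sin²(jπx/L) dx = L²/4, ∫x²·sin²(jπx/L) dx = L³·(1/6 − 1/(4j²π²)); cross terms ∫x·sin(jπx/L)·sin(lπx/L) dx = 0 for j + l even and −4jlL²/(π²(j² − l²)²) for j + l odd, ∫x²·sin(jπx/L)·sin(lπx/L) dx = (−1)^(j+l)·4jlL³/(π²(j² − l²)²); higher powers the same way via product-to-sum and parts.
State is unnormalized: ∫|φ|² dx = 7.2349, and ∫φ*·V(x)·φ dx = 78.012, so ⟨V⟩ = 78.012 / 7.2349.
⟨V⟩ = 10.783.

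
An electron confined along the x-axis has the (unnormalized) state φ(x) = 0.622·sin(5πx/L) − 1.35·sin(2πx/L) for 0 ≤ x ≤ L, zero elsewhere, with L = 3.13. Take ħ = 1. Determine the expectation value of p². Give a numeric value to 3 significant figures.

7.73

p² φ = −ħ² d²φ/dx²; ⟨p²⟩ = −ħ² ∫ φ*·φ'' dx / ∫|φ|² dx.
d²/dx² sin(jπx/L) = −(jπ/L)²·sin(jπx/L); on 0 ≤ x ≤ L, ∫sin²(jπx/L) dx = L/2 and ∫sin(jπx/L)·sin(lπx/L) dx = 0 for j ≠ l, so only diagonal terms survive in ∫|φ|² and ∫φ·φ″; ∫φ·φ′ dx = [φ²/2] between the walls = 0.
State is unnormalized: ∫|φ|² dx = 3.4577, and ∫φ*·(−ħ² φ'') dx = 26.743, so ⟨p²⟩ = 26.743 / 3.4577.
⟨p²⟩ = 7.7343.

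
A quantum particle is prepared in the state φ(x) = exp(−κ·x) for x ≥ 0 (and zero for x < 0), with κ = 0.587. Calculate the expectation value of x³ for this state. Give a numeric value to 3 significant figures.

⟨x³⟩ = ∫ x³·|φ|² dx / ∫|φ|² dx (integrals over the domain).
Every integrand reduces to terms xʲ·e^(−2κx) on [0, ∞); use ∫₀^∞ xʲ·e^(−2κx) dx = j!/(2κ)^(j+1).
State is unnormalized: ∫|φ|² dx = 0.85179, and ∫φ*·x³·φ dx = 3.1585, so ⟨x³⟩ = 3.1585 / 0.85179.
⟨x³⟩ = 3.7081.

3.71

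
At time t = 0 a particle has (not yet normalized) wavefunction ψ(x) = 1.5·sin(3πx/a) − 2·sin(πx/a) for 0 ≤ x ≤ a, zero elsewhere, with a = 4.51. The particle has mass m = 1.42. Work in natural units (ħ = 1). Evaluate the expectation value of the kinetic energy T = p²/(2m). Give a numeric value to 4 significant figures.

T = −(ħ²/2m) d²/dx², so ⟨T⟩ = −(ħ²/2m) ∫ ψ*·ψ'' dx / ∫|ψ|² dx; with m = 1.42.
d²/dx² sin(jπx/a) = −(jπ/a)²·sin(jπx/a); on 0 ≤ x ≤ a, ∫sin²(jπx/a) dx = a/2 and ∫sin(jπx/a)·sin(lπx/a) dx = 0 for j ≠ l, so only diagonal terms survive in ∫|ψ|² and ∫ψ·ψ″; ∫ψ·ψ′ dx = [ψ²/2] between the walls = 0.
State is unnormalized: ∫|ψ|² dx = 14.094, and ∫ψ*·(−ħ²/2m · ψ'') dx = 9.3430, so ⟨T⟩ = 9.3430 / 14.094.
⟨T⟩ = 0.66292.

0.6629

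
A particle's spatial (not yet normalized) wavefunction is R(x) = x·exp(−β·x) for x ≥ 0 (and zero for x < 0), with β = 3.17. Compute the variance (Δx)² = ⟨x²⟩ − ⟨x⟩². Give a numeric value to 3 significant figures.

0.0746

Compute ⟨x⟩ and ⟨x²⟩ separately, then (Δx)² = ⟨x²⟩ − ⟨x⟩².
Every integrand reduces to terms xʲ·e^(−2βx) on [0, ∞); use ∫₀^∞ xʲ·e^(−2βx) dx = j!/(2β)^(j+1).
Normalization: ∫|R|² dx = 0.0078481.
⟨x⟩ = 0.47319 and ⟨x²⟩ = 0.29854.
(Δx)² = 0.29854 − (0.47319)² = 0.074635.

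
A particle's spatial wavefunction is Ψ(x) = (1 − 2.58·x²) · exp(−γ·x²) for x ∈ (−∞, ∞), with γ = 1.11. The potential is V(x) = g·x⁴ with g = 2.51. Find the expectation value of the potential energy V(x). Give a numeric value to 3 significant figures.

3.15

⟨V⟩ = ∫ V(x)·|Ψ|² dx / ∫|Ψ|² dx.
Expand each integrand as polynomial × e^(−2γx²) and use ∫x^(2j)·e^(−2γx²) dx = (2j−1)!!/(4γ)^j · √(π/(2γ)), odd powers → 0; here √(π/(2γ)) = 1.1896.
State is unnormalized: ∫|Ψ|² dx = 1.0121, and ∫Ψ*·V(x)·Ψ dx = 3.1840, so ⟨V⟩ = 3.1840 / 1.0121.
⟨V⟩ = 3.1459.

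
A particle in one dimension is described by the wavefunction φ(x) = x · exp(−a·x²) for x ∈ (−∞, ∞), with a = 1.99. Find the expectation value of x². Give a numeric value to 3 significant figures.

⟨x²⟩ = ∫ x²·|φ|² dx / ∫|φ|² dx (integrals over the domain).
Expand each integrand as polynomial × e^(−2ax²) and use ∫x^(2j)·e^(−2ax²) dx = (2j−1)!!/(4a)^j · √(π/(2a)), odd powers → 0; here √(π/(2a)) = 0.88845.
State is unnormalized: ∫|φ|² dx = 0.11161, and ∫φ*·x²·φ dx = 0.042066, so ⟨x²⟩ = 0.042066 / 0.11161.
⟨x²⟩ = 0.37688.

0.377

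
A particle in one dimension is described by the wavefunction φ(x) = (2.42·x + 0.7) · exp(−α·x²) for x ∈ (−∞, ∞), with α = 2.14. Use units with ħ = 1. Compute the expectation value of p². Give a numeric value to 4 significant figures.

4.634

p² φ = −ħ² d²φ/dx²; ⟨p²⟩ = −ħ² ∫ φ*·φ'' dx / ∫|φ|² dx.
Expand each integrand as polynomial × e^(−2αx²) and use ∫x^(2j)·e^(−2αx²) dx = (2j−1)!!/(4α)^j · √(π/(2α)), odd powers → 0; here √(π/(2α)) = 0.85675. Differentiate with the product rule, d/dx e^(−αx²) = −2αx·e^(−αx²).
State is unnormalized: ∫|φ|² dx = 1.0060, and ∫φ*·(−ħ² φ'') dx = 4.6615, so ⟨p²⟩ = 4.6615 / 1.0060.
⟨p²⟩ = 4.6339.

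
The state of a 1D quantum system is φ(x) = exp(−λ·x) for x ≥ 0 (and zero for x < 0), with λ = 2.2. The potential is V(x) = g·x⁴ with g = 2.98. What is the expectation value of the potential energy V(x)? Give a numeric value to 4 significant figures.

⟨V⟩ = ∫ V(x)·|φ|² dx / ∫|φ|² dx.
Every integrand reduces to terms xʲ·e^(−2λx) on [0, ∞); use ∫₀^∞ xʲ·e^(−2λx) dx = j!/(2λ)^(j+1).
State is unnormalized: ∫|φ|² dx = 0.22727, and ∫φ*·V(x)·φ dx = 0.043367, so ⟨V⟩ = 0.043367 / 0.22727.
⟨V⟩ = 0.19082.

0.1908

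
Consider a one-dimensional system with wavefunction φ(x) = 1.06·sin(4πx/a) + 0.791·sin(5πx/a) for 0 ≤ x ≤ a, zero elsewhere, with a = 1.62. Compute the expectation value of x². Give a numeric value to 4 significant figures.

⟨x²⟩ = ∫ x²·|φ|² dx / ∫|φ|² dx (integrals over the domain).
On 0 ≤ x ≤ a (j ≠ l): ∫sin²(jπx/a) dx = a/2, ∫sin(jπx/a)·sin(lπx/a) dx = 0; diagonal moments ∫x·sin²(jπx/a) dx = a²/4, ∫x²·sin²(jπx/a) dx = a³·(1/6 − 1/(4j²π²)); cross terms ∫x·sin(jπx/a)·sin(lπx/a) dx = 0 for j + l even and −4jla²/(π²(j² − l²)²) for j + l odd, ∫x²·sin(jπx/a)·sin(lπx/a) dx = (−1)^(j+l)·4jla³/(π²(j² − l²)²); higher powers the same way via product-to-sum and parts.
State is unnormalized: ∫|φ|² dx = 1.4169, and ∫φ*·x²·φ dx = 0.51581, so ⟨x²⟩ = 0.51581 / 1.4169.
⟨x²⟩ = 0.36404.

0.3640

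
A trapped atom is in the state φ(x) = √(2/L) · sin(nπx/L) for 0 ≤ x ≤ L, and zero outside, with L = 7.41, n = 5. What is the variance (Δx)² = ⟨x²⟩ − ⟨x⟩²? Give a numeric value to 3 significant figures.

Compute ⟨x⟩ and ⟨x²⟩ separately, then (Δx)² = ⟨x²⟩ − ⟨x⟩².
With sin²θ = (1 − cos2θ)/2 on 0 ≤ x ≤ L: ∫sin²(nπx/L) dx = L/2, ∫x·sin²(nπx/L) dx = L²/4, ∫x²·sin²(nπx/L) dx = L³·(1/6 − 1/(4n²π²)); higher powers xᵏ the same way, integrating xᵏ·cos(2nπx/L) by parts.
⟨x⟩ = 3.7050 and ⟨x²⟩ = 18.191.
(Δx)² = 18.191 − (3.7050)² = 4.4644.

4.46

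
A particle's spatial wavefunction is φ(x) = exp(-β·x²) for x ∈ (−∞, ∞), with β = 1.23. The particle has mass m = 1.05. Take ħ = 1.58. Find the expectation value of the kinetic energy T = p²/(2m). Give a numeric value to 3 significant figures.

1.46

T = −(ħ²/2m) d²/dx², so ⟨T⟩ = −(ħ²/2m) ∫ φ*·φ'' dx / ∫|φ|² dx; with m = 1.05.
Gaussian moments: ∫x^(2j)·e^(−2βx²) dx = (2j−1)!!/(4β)^j · √(π/(2β)), odd powers integrate to 0; here √(π/(2β)) = 1.1301. Derivatives: d/dx e^(−βx²) = −2βx·e^(−βx²), d²/dx² e^(−βx²) = (4β²x² − 2β)·e^(−βx²).
State is unnormalized: ∫|φ|² dx = 1.1301, and ∫φ*·(−ħ²/2m · φ'') dx = 1.6524, so ⟨T⟩ = 1.6524 / 1.1301.
⟨T⟩ = 1.4622.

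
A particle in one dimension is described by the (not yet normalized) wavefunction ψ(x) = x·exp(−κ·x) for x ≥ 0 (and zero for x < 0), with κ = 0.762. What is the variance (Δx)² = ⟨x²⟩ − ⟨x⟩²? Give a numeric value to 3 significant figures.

1.29

Compute ⟨x⟩ and ⟨x²⟩ separately, then (Δx)² = ⟨x²⟩ − ⟨x⟩².
Every integrand reduces to terms xʲ·e^(−2κx) on [0, ∞); use ∫₀^∞ xʲ·e^(−2κx) dx = j!/(2κ)^(j+1).
Normalization: ∫|ψ|² dx = 0.56503.
⟨x⟩ = 1.9685 and ⟨x²⟩ = 5.1667.
(Δx)² = 5.1667 − (1.9685)² = 1.2917.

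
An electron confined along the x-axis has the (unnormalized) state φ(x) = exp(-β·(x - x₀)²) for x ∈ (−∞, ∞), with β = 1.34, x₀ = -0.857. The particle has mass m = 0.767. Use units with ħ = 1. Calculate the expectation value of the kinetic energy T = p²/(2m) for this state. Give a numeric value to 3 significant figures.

0.874

T = −(ħ²/2m) d²/dx², so ⟨T⟩ = −(ħ²/2m) ∫ φ*·φ'' dx / ∫|φ|² dx; with m = 0.767.
Gaussian moments (u = x − x₀): ∫u^(2j)·e^(−2βu²) du = (2j−1)!!/(4β)^j · √(π/(2β)), odd powers integrate to 0; here √(π/(2β)) = 1.0827. Derivatives: d/dx e^(−βu²) = −2βu·e^(−βu²), d²/dx² e^(−βu²) = (4β²u² − 2β)·e^(−βu²).
State is unnormalized: ∫|φ|² dx = 1.0827, and ∫φ*·(−ħ²/2m · φ'') dx = 0.94577, so ⟨T⟩ = 0.94577 / 1.0827.
⟨T⟩ = 0.87353.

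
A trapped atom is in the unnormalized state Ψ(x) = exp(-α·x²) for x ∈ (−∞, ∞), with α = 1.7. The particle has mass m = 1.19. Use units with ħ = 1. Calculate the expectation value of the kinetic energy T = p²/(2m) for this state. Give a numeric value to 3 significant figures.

T = −(ħ²/2m) d²/dx², so ⟨T⟩ = −(ħ²/2m) ∫ Ψ*·Ψ'' dx / ∫|Ψ|² dx; with m = 1.19.
Gaussian moments: ∫x^(2j)·e^(−2αx²) dx = (2j−1)!!/(4α)^j · √(π/(2α)), odd powers integrate to 0; here √(π/(2α)) = 0.96125. Derivatives: d/dx e^(−αx²) = −2αx·e^(−αx²), d²/dx² e^(−αx²) = (4α²x² − 2α)·e^(−αx²).
State is unnormalized: ∫|Ψ|² dx = 0.96125, and ∫Ψ*·(−ħ²/2m · Ψ'') dx = 0.68661, so ⟨T⟩ = 0.68661 / 0.96125.
⟨T⟩ = 0.71429.

0.714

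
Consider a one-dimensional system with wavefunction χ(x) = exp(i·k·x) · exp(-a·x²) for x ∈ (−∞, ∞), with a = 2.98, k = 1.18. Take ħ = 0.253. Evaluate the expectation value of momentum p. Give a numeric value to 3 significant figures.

p χ = −iħ dχ/dx; then ⟨p⟩ = ∫ χ*·(pχ) dx / ∫|χ|² dx.
Gaussian moments: ∫x^(2j)·e^(−2ax²) dx = (2j−1)!!/(4a)^j · √(π/(2a)), odd powers integrate to 0; here √(π/(2a)) = 0.72603. Derivatives: χ′ = (ik − 2ax)·χ, χ″ = ((ik − 2ax)² − 2a)·χ; the odd-in-x pieces drop out.
State is unnormalized: ∫|χ|² dx = 0.72603, and ∫χ*·(−iħ χ') dx = 0.21675, so ⟨p⟩ = 0.21675 / 0.72603.
⟨p⟩ = 0.29854.

0.299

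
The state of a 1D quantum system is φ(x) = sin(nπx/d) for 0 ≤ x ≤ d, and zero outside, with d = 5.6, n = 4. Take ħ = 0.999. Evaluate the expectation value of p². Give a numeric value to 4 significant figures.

5.025

p² φ = −ħ² d²φ/dx²; ⟨p²⟩ = −ħ² ∫ φ*·φ'' dx / ∫|φ|² dx.
d/dx sin(nπx/d) = (nπ/d)·cos(nπx/d) and d²/dx² sin(nπx/d) = −(nπ/d)²·sin(nπx/d); on 0 ≤ x ≤ d, ∫sin²(nπx/d) dx = d/2 and ∫sin(nπx/d)·cos(nπx/d) dx = 0.
State is unnormalized: ∫|φ|² dx = 2.8000, and ∫φ*·(−ħ² φ'') dx = 14.071, so ⟨p²⟩ = 14.071 / 2.8000.
⟨p²⟩ = 5.0254.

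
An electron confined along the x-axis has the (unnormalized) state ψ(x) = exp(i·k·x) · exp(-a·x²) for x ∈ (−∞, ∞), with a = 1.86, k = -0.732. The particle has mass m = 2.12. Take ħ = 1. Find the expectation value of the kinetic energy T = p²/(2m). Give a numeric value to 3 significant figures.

0.565

T = −(ħ²/2m) d²/dx², so ⟨T⟩ = −(ħ²/2m) ∫ ψ*·ψ'' dx / ∫|ψ|² dx; with m = 2.12.
Gaussian moments: ∫x^(2j)·e^(−2ax²) dx = (2j−1)!!/(4a)^j · √(π/(2a)), odd powers integrate to 0; here √(π/(2a)) = 0.91897. Derivatives: ψ′ = (ik − 2ax)·ψ, ψ″ = ((ik − 2ax)² − 2a)·ψ; the odd-in-x pieces drop out.
State is unnormalized: ∫|ψ|² dx = 0.91897, and ∫ψ*·(−ħ²/2m · ψ'') dx = 0.51927, so ⟨T⟩ = 0.51927 / 0.91897.
⟨T⟩ = 0.56505.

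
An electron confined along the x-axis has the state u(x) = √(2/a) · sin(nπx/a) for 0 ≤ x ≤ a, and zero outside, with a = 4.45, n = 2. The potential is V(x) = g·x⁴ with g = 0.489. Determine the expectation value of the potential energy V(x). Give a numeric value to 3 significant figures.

33.7

⟨V⟩ = ∫ V(x)·|u|² dx.
With sin²θ = (1 − cos2θ)/2 on 0 ≤ x ≤ a: ∫sin²(nπx/a) dx = a/2, ∫x·sin²(nπx/a) dx = a²/4, ∫x²·sin²(nπx/a) dx = a³·(1/6 − 1/(4n²π²)); higher powers xᵏ the same way, integrating xᵏ·cos(2nπx/a) by parts.
⟨V⟩ = 33.679.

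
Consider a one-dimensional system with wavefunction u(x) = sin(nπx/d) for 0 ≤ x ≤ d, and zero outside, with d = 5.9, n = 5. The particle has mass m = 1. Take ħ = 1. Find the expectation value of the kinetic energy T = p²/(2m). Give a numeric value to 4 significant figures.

3.544

T = −(ħ²/2m) d²/dx², so ⟨T⟩ = −(ħ²/2m) ∫ u*·u'' dx / ∫|u|² dx; with m = 1.
d/dx sin(nπx/d) = (nπ/d)·cos(nπx/d) and d²/dx² sin(nπx/d) = −(nπ/d)²·sin(nπx/d); on 0 ≤ x ≤ d, ∫sin²(nπx/d) dx = d/2 and ∫sin(nπx/d)·cos(nπx/d) dx = 0.
State is unnormalized: ∫|u|² dx = 2.9500, and ∫u*·(−ħ²/2m · u'') dx = 10.455, so ⟨T⟩ = 10.455 / 2.9500.
⟨T⟩ = 3.5441.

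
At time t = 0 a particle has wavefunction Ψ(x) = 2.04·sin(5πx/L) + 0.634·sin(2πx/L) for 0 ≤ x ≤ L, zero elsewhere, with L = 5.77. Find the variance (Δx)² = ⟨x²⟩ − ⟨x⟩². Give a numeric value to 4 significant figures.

2.672

Compute ⟨x⟩ and ⟨x²⟩ separately, then (Δx)² = ⟨x²⟩ − ⟨x⟩².
On 0 ≤ x ≤ L (j ≠ l): ∫sin²(jπx/L) dx = L/2, ∫sin(jπx/L)·sin(lπx/L) dx = 0; diagonal moments ∫x·sin²(jπx/L) dx = L²/4, ∫x²·sin²(jπx/L) dx = L³·(1/6 − 1/(4j²π²)); cross terms ∫x·sin(jπx/L)·sin(lπx/L) dx = 0 for j + l even and −4jlL²/(π²(j² − l²)²) for j + l odd, ∫x²·sin(jπx/L)·sin(lπx/L) dx = (−1)^(j+l)·4jlL³/(π²(j² − l²)²); higher powers the same way via product-to-sum and parts.
Normalization: ∫|Ψ|² dx = 13.166.
⟨x⟩ = 2.8249 and ⟨x²⟩ = 10.652.
(Δx)² = 10.652 − (2.8249)² = 2.6721.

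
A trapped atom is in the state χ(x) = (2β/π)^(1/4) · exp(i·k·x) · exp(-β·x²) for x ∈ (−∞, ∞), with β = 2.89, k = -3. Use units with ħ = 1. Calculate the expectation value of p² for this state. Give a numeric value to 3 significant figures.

11.9

p² χ = −ħ² d²χ/dx²; ⟨p²⟩ = −ħ² ∫ χ*·χ'' dx.
Gaussian moments: ∫x^(2j)·e^(−2βx²) dx = (2j−1)!!/(4β)^j · √(π/(2β)), odd powers integrate to 0; here √(π/(2β)) = 0.73724. Derivatives: χ′ = (ik − 2βx)·χ, χ″ = ((ik − 2βx)² − 2β)·χ; the odd-in-x pieces drop out.
⟨p²⟩ = 11.890.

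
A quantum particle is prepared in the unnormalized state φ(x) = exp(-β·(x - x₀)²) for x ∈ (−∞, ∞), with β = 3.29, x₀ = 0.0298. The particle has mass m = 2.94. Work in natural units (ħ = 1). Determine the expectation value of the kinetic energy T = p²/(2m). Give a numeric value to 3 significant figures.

0.560

T = −(ħ²/2m) d²/dx², so ⟨T⟩ = −(ħ²/2m) ∫ φ*·φ'' dx / ∫|φ|² dx; with m = 2.94.
Gaussian moments (u = x − x₀): ∫u^(2j)·e^(−2βu²) du = (2j−1)!!/(4β)^j · √(π/(2β)), odd powers integrate to 0; here √(π/(2β)) = 0.69097. Derivatives: d/dx e^(−βu²) = −2βu·e^(−βu²), d²/dx² e^(−βu²) = (4β²u² − 2β)·e^(−βu²).
State is unnormalized: ∫|φ|² dx = 0.69097, and ∫φ*·(−ħ²/2m · φ'') dx = 0.38662, so ⟨T⟩ = 0.38662 / 0.69097.
⟨T⟩ = 0.55952.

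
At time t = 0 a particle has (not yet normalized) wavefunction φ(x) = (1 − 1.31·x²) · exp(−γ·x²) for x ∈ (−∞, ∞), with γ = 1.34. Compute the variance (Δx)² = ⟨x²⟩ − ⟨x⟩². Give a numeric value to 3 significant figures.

Compute ⟨x⟩ and ⟨x²⟩ separately, then (Δx)² = ⟨x²⟩ − ⟨x⟩².
Expand each integrand as polynomial × e^(−2γx²) and use ∫x^(2j)·e^(−2γx²) dx = (2j−1)!!/(4γ)^j · √(π/(2γ)), odd powers → 0; here √(π/(2γ)) = 1.0827.
Normalization: ∫|φ|² dx = 0.74749.
⟨x⟩ = 0.0000 and ⟨x²⟩ = 0.11609.
(Δx)² = 0.11609 − (0.0000)² = 0.11609.

0.116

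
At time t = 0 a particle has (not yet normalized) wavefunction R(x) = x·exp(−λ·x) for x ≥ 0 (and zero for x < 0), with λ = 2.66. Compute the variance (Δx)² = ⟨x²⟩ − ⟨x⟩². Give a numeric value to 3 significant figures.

0.106

Compute ⟨x⟩ and ⟨x²⟩ separately, then (Δx)² = ⟨x²⟩ − ⟨x⟩².
Every integrand reduces to terms xʲ·e^(−2λx) on [0, ∞); use ∫₀^∞ xʲ·e^(−2λx) dx = j!/(2λ)^(j+1).
Normalization: ∫|R|² dx = 0.013283.
⟨x⟩ = 0.56391 and ⟨x²⟩ = 0.42399.
(Δx)² = 0.42399 − (0.56391)² = 0.10600.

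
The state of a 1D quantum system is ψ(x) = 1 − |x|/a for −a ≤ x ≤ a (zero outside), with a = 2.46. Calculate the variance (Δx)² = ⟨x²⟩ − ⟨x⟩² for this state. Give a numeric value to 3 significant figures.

Compute ⟨x⟩ and ⟨x²⟩ separately, then (Δx)² = ⟨x²⟩ − ⟨x⟩².
ψ is even, so ∫ over [−a, a] = 2∫₀ᵃ with ψ = 1 − x/a there: ∫₀ᵃ (1 − x/a)² dx = a/3, ∫₀ᵃ x²(1 − x/a)² dx = a³/30, ∫₀ᵃ x⁴(1 − x/a)² dx = a⁵/105.
Normalization: ∫|ψ|² dx = 1.6400.
⟨x⟩ = 0.0000 and ⟨x²⟩ = 0.60516.
(Δx)² = 0.60516 − (0.0000)² = 0.60516.

0.605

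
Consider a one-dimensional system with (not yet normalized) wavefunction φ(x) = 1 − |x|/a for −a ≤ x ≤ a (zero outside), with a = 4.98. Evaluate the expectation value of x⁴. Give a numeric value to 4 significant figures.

⟨x⁴⟩ = ∫ x⁴·|φ|² dx / ∫|φ|² dx (integrals over the domain).
φ is even, so ∫ over [−a, a] = 2∫₀ᵃ with φ = 1 − x/a there: ∫₀ᵃ (1 − x/a)² dx = a/3, ∫₀ᵃ x²(1 − x/a)² dx = a³/30, ∫₀ᵃ x⁴(1 − x/a)² dx = a⁵/105.
State is unnormalized: ∫|φ|² dx = 3.3200, and ∫φ*·x⁴·φ dx = 58.343, so ⟨x⁴⟩ = 58.343 / 3.3200.
⟨x⁴⟩ = 17.573.

17.57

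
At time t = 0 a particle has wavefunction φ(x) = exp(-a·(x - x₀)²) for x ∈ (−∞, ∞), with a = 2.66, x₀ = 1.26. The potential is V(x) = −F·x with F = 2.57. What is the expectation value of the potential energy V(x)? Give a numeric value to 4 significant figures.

-3.238

⟨V⟩ = ∫ V(x)·|φ|² dx / ∫|φ|² dx.
Gaussian moments (u = x − x₀): ∫u^(2j)·e^(−2au²) du = (2j−1)!!/(4a)^j · √(π/(2a)), odd powers integrate to 0; here √(π/(2a)) = 0.76846.
State is unnormalized: ∫|φ|² dx = 0.76846, and ∫φ*·V(x)·φ dx = -2.4884, so ⟨V⟩ = -2.4884 / 0.76846.
⟨V⟩ = -3.2382.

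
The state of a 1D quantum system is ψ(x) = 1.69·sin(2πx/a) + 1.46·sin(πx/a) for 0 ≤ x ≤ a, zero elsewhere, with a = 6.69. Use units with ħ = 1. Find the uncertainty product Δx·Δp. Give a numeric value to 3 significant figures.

0.780

Δx = √(⟨x²⟩−⟨x⟩²), Δp = √(⟨p²⟩−⟨p⟩²).
On 0 ≤ x ≤ a (j ≠ l): ∫sin²(jπx/a) dx = a/2, ∫sin(jπx/a)·sin(lπx/a) dx = 0; diagonal moments ∫x·sin²(jπx/a) dx = a²/4, ∫x²·sin²(jπx/a) dx = a³·(1/6 − 1/(4j²π²)); cross terms ∫x·sin(jπx/a)·sin(lπx/a) dx = 0 for j + l even and −4jla²/(π²(j² − l²)²) for j + l odd, ∫x²·sin(jπx/a)·sin(lπx/a) dx = (−1)^(j+l)·4jla³/(π²(j² − l²)²); higher powers the same way via product-to-sum and parts. d²/dx² sin(jπx/a) = −(jπ/a)²·sin(jπx/a); on 0 ≤ x ≤ a, ∫sin²(jπx/a) dx = a/2 and ∫sin(jπx/a)·sin(lπx/a) dx = 0 for j ≠ l, so only diagonal terms survive in ∫|ψ|² and ∫ψ·ψ″; ∫ψ·ψ′ dx = [ψ²/2] between the walls = 0.
Normalization: ∫|ψ|² dx = 16.684.
⟨x⟩ = 2.1527, ⟨x²⟩ = 5.6488 ⇒ Δx = 1.0073.
⟨p⟩ = 0.0000, ⟨p²⟩ = 0.59935 ⇒ Δp = 0.77418.
Δx·Δp = 0.77980.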